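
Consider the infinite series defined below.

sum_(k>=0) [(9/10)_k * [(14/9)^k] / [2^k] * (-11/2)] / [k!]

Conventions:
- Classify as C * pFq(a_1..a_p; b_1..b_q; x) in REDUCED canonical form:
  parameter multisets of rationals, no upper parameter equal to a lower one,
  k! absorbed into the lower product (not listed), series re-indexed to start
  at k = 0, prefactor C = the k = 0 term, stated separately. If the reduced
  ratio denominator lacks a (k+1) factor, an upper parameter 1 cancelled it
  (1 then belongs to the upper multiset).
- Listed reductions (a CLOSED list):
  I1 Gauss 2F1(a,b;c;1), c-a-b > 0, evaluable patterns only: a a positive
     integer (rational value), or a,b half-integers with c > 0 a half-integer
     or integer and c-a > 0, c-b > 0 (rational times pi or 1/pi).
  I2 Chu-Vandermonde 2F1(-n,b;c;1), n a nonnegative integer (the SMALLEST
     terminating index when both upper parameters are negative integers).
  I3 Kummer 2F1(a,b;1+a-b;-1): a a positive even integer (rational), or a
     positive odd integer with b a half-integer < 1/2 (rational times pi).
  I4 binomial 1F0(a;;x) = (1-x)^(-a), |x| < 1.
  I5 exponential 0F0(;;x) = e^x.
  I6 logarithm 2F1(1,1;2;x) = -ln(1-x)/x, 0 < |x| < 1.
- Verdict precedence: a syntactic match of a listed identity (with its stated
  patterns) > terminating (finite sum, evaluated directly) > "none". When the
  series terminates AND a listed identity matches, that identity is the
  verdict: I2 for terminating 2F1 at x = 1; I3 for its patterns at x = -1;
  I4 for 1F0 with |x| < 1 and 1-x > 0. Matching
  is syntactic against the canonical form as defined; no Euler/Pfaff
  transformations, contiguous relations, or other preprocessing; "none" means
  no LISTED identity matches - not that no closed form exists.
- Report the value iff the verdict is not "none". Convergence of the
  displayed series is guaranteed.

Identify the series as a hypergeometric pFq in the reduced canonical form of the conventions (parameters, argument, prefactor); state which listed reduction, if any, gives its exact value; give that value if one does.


Reduced: x = 7/9, 1F0, upper = {9/10}, lower = {-}, C = -11/2. Verdict: the binomial series (I4) matches (the 1F0 binomial series: exponent -9/10, x = 7/9). Its exact value is (-11/2) * (2/9)^(-9/10).

The tell: with t_0 = -11/2, the two k-th powers (C = -11/2, x = 7/9) combine into one argument.
Term ratio: r(k) = (7/9) * (k+9/10) / [(k+1)] - rational; roots negated = parameters, x = (7/9), C = -11/2.


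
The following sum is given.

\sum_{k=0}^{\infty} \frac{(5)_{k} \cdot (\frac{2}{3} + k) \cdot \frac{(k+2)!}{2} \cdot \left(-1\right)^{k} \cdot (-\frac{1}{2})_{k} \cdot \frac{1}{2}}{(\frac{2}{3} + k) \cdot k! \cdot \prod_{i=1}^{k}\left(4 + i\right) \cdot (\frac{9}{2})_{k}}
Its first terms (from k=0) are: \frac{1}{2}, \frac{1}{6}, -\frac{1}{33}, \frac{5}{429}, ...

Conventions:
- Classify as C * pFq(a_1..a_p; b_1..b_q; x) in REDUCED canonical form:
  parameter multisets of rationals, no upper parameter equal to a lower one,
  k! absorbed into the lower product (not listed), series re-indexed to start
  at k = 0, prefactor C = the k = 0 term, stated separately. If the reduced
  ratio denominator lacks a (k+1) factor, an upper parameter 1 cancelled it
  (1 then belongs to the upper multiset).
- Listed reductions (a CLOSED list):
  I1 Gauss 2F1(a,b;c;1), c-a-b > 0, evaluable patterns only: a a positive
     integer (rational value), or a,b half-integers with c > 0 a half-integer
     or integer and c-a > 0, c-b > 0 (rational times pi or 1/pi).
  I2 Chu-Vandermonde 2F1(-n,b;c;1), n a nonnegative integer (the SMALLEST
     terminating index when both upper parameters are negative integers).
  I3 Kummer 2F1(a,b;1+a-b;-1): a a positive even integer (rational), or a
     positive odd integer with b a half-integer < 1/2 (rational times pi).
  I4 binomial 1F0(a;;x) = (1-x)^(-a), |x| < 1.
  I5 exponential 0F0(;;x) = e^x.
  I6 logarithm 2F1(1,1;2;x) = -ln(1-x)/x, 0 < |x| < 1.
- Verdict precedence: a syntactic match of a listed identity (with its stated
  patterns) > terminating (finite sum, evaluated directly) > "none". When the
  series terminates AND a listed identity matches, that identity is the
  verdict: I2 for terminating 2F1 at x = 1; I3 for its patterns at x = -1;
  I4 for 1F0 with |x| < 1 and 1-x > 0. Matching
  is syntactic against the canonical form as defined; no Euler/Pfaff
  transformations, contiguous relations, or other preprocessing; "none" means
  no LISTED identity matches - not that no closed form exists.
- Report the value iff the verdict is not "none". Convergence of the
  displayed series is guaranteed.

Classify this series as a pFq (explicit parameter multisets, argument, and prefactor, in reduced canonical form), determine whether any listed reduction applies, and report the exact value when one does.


The series (x = -1) is 2F1: upper {-\frac{1}{2}, 3}, lower {\frac{9}{2}}, prefactor \frac{1}{2}. Verdict at x = -1: Kummer's theorem (I3) matches (x = -1; c = \frac{9}{2} equals 1+a-b for upper {-\frac{1}{2}, 3}: listed pattern). Hence: \frac{105}{512} \cdot \pi.

Key step: t_0 being \frac{1}{2}, striking the common factor k + 2/3 reduces the term (C = 1/2).
Adjacent-term ratio: r(k) = -1 * (k-\frac{1}{2}) (k+3) / [(k+\frac{9}{2}) (k+1)] - rational; roots negated = parameters, x = -1, C = \frac{1}{2}.


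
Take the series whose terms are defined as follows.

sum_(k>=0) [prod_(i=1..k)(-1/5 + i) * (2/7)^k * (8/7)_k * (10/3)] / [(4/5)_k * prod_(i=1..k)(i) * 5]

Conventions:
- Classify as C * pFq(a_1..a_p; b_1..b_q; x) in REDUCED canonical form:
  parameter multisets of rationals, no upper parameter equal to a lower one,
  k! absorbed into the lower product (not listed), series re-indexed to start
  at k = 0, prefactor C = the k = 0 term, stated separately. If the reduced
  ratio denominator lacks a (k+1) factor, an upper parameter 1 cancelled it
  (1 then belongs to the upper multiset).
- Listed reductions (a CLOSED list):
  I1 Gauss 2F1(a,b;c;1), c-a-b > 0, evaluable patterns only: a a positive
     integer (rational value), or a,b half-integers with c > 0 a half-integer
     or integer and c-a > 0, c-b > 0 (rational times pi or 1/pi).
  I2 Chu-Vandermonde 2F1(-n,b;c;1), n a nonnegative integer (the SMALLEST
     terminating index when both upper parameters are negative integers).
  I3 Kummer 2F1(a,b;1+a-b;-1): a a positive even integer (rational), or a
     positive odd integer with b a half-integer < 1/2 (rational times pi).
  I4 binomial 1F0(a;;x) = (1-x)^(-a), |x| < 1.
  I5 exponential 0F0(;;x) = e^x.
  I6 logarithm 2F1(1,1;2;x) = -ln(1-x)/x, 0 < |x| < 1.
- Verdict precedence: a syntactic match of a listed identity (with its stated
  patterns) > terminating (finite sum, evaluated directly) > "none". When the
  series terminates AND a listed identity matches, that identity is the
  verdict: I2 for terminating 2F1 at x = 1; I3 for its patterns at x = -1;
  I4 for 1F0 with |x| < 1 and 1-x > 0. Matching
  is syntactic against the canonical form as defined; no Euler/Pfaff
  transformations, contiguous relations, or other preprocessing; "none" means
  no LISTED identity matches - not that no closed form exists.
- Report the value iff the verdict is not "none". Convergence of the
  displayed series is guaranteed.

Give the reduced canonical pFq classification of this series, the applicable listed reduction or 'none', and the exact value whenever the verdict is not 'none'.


x = 2/7 here; the reduced form reads 1F0, upper {8/7}, lower {-}, C = 2/3. Verdict at x = 2/7: binomial (I4) matches (the 1F0 binomial series: exponent -8/7, x = 2/7). Value: (2/3) * (5/7)^(-8/7).

The tell: from the first term 2/3: the running product (prefactor 2/3) telescopes to a rising factorial.
Adjacent-term ratio: r(k) = (2/7) * (k+8/7) / [(k+1)] - rational; roots negated = parameters, x = (2/7), C = 2/3.


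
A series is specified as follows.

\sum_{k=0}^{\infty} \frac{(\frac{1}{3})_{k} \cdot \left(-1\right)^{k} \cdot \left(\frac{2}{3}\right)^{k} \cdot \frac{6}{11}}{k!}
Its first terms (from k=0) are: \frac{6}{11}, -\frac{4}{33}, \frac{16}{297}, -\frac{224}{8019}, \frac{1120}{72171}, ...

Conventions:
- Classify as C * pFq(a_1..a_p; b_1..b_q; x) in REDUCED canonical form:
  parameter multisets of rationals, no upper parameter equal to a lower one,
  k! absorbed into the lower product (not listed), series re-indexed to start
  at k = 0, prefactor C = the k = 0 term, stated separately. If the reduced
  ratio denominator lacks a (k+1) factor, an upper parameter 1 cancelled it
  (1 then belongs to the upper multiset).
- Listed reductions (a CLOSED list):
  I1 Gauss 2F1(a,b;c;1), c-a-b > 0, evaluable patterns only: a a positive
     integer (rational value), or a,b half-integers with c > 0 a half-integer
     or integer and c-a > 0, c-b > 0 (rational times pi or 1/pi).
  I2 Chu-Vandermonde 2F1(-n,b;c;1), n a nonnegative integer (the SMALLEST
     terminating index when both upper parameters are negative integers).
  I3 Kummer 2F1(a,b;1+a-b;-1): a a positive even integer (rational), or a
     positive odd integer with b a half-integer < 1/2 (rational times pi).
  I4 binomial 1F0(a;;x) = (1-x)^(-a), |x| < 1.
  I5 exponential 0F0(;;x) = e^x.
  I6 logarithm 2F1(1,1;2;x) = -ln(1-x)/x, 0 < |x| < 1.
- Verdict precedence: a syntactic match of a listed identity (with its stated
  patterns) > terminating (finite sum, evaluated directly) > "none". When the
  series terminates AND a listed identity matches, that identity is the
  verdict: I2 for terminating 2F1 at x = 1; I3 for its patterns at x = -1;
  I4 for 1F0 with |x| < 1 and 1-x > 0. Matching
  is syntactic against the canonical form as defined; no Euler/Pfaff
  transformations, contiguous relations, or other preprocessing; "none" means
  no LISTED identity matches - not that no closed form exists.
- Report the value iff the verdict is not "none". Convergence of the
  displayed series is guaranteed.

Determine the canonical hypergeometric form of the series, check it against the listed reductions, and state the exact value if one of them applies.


Structural cue: from the first term \frac{6}{11}: the (-1)^k factor (prefactor 6/11) folds into the argument's sign.
Term ratio: r(k) = -\frac{2}{3} * (k+\frac{1}{3}) / [(k+1)] - rational; roots negated = parameters, x = -\frac{2}{3}, C = \frac{6}{11}.

At argument -\frac{2}{3}: a 1F0 with upper {\frac{1}{3}}, lower {-}, scaled by C = \frac{6}{11}. Verdict: this is binomial (I4) (the 1F0 binomial series: exponent -1/3, x = -\frac{2}{3}). Value: \frac{6}{11} \cdot \left(\frac{5}{3}\right)^{-\frac{1}{3}}.


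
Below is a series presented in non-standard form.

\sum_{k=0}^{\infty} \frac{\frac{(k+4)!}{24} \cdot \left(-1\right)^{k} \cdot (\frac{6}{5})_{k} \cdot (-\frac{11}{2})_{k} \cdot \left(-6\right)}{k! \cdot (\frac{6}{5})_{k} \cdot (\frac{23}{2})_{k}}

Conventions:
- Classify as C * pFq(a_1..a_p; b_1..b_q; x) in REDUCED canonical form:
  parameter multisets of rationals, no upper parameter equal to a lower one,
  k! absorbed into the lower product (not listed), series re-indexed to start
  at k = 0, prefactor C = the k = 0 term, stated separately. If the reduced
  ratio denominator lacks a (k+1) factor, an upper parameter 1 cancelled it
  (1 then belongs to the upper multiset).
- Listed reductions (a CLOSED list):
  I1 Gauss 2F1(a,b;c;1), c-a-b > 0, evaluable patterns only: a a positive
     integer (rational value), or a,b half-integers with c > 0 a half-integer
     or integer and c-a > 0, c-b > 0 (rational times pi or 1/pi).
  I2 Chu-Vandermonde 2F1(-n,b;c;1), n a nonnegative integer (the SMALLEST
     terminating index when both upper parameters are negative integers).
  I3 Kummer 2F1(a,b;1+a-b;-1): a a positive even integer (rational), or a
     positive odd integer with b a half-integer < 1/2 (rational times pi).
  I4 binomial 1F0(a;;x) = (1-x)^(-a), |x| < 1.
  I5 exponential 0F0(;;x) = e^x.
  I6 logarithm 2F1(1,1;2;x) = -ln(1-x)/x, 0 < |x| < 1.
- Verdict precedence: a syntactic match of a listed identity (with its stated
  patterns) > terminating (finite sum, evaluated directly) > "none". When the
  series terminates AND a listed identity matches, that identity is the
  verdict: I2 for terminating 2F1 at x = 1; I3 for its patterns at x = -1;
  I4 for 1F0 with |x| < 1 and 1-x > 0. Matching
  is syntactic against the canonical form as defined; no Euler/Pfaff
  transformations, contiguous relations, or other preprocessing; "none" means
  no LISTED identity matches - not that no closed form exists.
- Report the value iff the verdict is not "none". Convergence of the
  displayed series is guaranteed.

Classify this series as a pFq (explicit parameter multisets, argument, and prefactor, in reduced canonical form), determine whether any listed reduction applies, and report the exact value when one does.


This is -6 * 2F1(-\frac{11}{2}, 5; \frac{23}{2}; -1) in reduced canonical form. Verdict: this is Kummer's theorem (I3) (x = -1; c = \frac{23}{2} equals 1+a-b for upper {-\frac{11}{2}, 5}: listed pattern). Hence: \left(-\frac{130945815}{8388608}\right) \cdot \pi.

Key step: from the first term -6: the factorial ratio (prefactor -6) (k+a-1)!/(a-1)! is a rising factorial (a)_k.
Step ratio: r(k) = -1 * (k-\frac{11}{2}) (k+5) / [(k+\frac{23}{2}) (k+1)] - rational in k. x = -1; t_0 = -6; negate the roots.


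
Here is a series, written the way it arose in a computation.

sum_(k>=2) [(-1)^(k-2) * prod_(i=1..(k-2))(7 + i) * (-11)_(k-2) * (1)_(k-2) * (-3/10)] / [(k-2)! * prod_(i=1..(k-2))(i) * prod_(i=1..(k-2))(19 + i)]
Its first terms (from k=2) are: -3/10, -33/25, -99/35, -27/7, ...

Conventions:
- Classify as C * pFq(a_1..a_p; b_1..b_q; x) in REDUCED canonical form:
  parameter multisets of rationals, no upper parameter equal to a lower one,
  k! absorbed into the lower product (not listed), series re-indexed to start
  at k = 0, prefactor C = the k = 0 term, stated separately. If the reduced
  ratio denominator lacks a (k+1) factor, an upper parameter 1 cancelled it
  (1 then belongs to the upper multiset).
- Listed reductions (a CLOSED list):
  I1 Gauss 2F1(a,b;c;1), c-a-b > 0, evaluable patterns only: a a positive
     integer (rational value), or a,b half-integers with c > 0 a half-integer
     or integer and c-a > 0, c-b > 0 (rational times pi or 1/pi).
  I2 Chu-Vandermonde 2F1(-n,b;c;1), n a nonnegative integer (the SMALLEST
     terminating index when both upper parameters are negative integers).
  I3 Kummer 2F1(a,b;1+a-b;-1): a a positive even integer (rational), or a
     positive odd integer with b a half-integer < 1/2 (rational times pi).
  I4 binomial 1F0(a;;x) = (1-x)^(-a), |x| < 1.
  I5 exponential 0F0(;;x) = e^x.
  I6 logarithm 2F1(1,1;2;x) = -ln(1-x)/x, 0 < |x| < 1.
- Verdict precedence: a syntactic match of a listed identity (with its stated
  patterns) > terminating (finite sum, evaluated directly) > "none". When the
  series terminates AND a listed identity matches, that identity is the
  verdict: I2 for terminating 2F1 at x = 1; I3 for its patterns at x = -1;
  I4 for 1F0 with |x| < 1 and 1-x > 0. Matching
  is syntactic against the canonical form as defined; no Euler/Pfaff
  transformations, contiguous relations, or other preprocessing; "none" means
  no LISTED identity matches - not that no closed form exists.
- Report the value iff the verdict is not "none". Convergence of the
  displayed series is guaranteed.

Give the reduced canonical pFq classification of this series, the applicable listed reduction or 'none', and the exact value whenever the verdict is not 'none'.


First insight: with t_0 = -3/10, the lower running product (prefactor -3/10) is a rising factorial.
Ratio: r(k) = (-1) * (k-11) (k+8) / [(k+20) (k+1)] - poly over poly, x = (-1) from leading terms; C = -3/10 at k = 0.

Classification (C = -3/10): 2F1 with upper {-11, 8}, lower {20}, argument x = -1. Verdict: Kummer (I3) matches (x = -1; c = 20 equals 1+a-b for upper {-11, 8}: listed pattern). Its exact value is -2907/175.


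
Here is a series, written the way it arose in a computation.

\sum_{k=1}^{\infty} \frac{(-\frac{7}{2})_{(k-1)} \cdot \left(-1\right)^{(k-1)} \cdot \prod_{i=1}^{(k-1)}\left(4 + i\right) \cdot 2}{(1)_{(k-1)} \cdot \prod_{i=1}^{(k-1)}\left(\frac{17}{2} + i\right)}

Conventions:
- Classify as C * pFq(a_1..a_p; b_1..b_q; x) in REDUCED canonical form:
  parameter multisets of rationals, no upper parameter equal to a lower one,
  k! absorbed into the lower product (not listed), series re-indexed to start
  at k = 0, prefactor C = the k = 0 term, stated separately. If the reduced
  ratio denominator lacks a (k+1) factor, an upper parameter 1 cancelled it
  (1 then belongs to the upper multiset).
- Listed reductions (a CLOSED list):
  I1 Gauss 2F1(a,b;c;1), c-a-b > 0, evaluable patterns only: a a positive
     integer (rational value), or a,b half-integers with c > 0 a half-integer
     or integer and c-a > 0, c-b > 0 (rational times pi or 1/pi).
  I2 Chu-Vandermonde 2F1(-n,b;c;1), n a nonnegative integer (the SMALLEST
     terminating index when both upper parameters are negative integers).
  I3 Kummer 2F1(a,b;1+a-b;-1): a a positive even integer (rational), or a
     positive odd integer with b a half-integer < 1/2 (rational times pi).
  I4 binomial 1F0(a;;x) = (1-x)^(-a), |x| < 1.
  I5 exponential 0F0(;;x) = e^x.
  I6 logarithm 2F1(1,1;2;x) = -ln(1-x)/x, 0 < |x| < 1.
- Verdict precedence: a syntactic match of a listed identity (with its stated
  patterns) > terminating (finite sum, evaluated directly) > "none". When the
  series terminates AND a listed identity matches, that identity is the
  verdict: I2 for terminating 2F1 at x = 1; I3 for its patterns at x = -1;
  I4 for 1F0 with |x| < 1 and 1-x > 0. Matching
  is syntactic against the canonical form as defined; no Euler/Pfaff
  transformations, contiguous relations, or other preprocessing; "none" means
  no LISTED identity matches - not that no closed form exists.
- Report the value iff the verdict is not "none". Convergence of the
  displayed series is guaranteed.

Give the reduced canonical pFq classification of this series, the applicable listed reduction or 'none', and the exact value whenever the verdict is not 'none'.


With C = 2: the canonical form is 2F1(-\frac{7}{2}, 5; \frac{19}{2}; -1). Verdict (x = -1): Kummer (I3) applies (x = -1; c = \frac{19}{2} equals 1+a-b for upper {-\frac{7}{2}, 5}: listed pattern). Its exact value is \frac{765765}{262144} \cdot \pi.

Structural cue: from the first term 2: (1)_k (C = 2, x = -1) is k! itself.
Ratio: r(k) = -1 * (k-\frac{7}{2}) (k+5) / [(k+\frac{19}{2}) (k+1)] ; factor over Q: parameters, x = -1, and C = 2.


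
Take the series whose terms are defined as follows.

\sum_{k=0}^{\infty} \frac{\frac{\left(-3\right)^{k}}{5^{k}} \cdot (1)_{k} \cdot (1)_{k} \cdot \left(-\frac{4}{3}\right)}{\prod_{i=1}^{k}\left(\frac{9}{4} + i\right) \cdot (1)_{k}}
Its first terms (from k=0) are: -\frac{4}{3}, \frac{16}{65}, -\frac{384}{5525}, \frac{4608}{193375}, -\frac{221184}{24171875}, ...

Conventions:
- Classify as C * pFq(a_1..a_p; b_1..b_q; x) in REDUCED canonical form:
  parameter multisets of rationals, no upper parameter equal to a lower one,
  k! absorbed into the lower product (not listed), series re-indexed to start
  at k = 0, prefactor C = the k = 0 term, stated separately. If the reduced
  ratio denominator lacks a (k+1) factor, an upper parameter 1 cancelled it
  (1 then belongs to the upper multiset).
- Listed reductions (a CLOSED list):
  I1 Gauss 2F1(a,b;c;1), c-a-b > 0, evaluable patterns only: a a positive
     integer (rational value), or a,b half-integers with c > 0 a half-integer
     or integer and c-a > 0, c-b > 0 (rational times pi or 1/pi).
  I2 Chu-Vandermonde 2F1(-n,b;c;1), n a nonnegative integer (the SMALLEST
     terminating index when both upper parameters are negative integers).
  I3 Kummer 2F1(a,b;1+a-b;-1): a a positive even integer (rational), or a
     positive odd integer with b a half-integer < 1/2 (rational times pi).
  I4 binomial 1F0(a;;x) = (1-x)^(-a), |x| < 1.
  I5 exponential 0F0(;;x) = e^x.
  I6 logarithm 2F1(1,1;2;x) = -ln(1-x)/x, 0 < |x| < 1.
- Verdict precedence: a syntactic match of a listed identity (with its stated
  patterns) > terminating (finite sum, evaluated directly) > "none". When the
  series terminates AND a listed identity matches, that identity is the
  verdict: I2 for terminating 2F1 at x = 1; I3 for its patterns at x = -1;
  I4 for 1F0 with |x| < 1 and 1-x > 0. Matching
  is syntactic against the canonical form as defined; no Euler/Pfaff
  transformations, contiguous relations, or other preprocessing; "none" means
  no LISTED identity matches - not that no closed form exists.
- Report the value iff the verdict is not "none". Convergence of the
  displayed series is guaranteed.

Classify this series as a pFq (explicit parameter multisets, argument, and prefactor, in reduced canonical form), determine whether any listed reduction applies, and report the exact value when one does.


With C = -\frac{4}{3}: the canonical form is 2F1(1, 1; \frac{13}{4}; -\frac{3}{5}). Verdict: none (x = -\frac{3}{5}): each listed identity misses the multisets {1, 1} ; {\frac{13}{4}}.

Structural cue: with t_0 = -\frac{4}{3}, (1)_k (C = -4/3, x = -3/5) is k! itself.
Term ratio: r(k) = -\frac{3}{5} * (k+1) (k+1) / [(k+\frac{13}{4}) (k+1)] - rational; roots negated = parameters, x = -\frac{3}{5}, C = -\frac{4}{3}.


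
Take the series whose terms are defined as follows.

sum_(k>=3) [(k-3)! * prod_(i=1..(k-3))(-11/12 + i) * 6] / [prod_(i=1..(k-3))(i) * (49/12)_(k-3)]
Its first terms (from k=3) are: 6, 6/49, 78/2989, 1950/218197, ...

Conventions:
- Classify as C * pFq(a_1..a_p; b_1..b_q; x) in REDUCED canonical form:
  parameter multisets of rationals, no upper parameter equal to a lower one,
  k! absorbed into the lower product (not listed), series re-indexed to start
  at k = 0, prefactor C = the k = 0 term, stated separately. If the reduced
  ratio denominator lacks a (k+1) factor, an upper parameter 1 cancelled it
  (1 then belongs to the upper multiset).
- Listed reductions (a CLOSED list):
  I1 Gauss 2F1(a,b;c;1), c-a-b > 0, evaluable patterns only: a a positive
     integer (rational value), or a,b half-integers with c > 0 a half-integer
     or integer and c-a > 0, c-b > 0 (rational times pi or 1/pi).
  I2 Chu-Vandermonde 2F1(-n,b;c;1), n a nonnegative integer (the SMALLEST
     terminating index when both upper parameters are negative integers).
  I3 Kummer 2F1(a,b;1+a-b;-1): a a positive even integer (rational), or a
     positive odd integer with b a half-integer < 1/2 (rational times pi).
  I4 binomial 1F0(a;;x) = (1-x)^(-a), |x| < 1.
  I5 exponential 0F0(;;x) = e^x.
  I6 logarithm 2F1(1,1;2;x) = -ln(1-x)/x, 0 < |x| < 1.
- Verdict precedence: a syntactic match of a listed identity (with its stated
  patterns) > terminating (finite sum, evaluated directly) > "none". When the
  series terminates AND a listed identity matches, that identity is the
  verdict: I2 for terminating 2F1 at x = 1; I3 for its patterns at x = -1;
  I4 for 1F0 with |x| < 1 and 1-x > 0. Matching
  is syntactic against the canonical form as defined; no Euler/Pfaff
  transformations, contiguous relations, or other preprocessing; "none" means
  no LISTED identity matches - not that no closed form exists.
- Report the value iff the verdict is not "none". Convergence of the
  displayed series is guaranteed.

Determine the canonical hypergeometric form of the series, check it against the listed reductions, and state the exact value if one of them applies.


The tell: t_0 being 6, the product of the first k integers (C = 6, x = 1) is k!.
Step ratio: r(k) = 1 * (k+1/12) (k+1) / [(k+49/12) (k+1)] - rational in k, leading ratio 1; with t_0 = 6, classification follows.

Classification (C = 6): 2F1 with upper {1/12, 1}, lower {49/12}, argument x = 1. Verdict: Gauss's theorem (I1) matches (x = 1: the Gamma ratio telescopes since c-a-b = 3 > 0 and a = 1 in Z>0). Its exact value is 37/6.


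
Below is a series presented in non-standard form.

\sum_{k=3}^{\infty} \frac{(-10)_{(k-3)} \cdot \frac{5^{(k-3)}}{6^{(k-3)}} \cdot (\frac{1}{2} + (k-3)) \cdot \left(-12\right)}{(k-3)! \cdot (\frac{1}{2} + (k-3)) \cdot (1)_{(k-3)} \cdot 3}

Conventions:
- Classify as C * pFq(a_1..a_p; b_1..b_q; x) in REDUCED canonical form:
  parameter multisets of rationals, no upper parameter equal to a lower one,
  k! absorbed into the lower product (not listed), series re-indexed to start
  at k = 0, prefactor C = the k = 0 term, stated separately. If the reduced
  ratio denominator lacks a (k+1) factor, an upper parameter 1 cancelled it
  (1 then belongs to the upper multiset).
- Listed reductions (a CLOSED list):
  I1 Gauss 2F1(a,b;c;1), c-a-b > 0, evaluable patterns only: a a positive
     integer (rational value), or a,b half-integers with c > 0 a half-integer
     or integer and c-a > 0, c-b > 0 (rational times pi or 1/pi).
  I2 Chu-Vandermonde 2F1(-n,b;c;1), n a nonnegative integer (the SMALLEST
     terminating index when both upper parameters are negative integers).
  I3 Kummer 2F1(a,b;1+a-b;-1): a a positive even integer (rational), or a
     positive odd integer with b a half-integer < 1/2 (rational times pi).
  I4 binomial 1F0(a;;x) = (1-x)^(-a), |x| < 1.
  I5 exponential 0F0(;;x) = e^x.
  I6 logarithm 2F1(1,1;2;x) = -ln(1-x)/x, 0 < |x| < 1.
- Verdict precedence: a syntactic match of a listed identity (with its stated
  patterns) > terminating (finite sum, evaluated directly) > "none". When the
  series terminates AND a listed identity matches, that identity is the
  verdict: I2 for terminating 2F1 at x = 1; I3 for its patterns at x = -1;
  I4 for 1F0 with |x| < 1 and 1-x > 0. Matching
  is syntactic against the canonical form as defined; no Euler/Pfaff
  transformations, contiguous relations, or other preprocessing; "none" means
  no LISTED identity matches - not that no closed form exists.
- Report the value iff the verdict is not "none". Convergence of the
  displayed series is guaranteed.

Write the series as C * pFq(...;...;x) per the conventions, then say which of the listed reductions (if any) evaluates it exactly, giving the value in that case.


Reduced: x = \frac{5}{6}, 1F1, upper = {-10}, lower = {1}, C = -4. Verdict: terminating. (-10)_k vanishes past k = 10, leaving a 11-term sum, computed directly. Exact value: -\frac{1620653257777}{2194196594688}.

First insight: with t_0 = -4, the constant factors (prefactor -4) combine into one prefactor.
Consecutive-term ratio: r(k) = \frac{5}{6} * (k-10) / [(k+1) (k+1)] - rational in k, leading ratio \frac{5}{6}; with t_0 = -4, classification follows.


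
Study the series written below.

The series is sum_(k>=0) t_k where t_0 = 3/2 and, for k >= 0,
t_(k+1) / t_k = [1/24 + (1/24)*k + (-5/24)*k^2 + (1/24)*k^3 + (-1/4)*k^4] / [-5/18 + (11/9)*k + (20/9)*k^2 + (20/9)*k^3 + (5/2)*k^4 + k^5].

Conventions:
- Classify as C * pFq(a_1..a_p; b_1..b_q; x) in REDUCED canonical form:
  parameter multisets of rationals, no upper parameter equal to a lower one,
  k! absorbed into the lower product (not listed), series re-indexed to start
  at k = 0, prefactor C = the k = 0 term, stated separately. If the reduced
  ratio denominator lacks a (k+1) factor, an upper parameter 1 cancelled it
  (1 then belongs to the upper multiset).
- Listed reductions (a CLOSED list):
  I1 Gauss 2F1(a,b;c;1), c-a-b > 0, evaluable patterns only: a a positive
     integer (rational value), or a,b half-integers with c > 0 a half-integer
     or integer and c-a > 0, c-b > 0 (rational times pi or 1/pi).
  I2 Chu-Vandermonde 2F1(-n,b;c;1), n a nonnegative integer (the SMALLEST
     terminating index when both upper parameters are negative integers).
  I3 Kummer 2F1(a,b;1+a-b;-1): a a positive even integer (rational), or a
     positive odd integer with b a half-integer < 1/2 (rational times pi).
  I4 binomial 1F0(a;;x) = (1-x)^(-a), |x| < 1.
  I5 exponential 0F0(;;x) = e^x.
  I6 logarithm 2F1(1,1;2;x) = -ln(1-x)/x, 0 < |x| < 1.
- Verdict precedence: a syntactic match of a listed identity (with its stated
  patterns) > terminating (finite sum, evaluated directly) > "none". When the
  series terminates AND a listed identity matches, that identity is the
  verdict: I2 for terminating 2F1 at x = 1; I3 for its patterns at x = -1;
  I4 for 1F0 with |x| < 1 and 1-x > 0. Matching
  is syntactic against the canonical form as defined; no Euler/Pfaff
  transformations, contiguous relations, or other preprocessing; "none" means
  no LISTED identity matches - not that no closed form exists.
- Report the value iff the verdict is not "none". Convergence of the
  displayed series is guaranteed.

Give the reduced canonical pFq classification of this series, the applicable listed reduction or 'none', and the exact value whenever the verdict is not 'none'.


The tell: x = (-1/4) and roots of the ratio polynomials (prefactor 3/2) are the negated parameters.
Adjacent-term ratio: r(k) = (-1/4) * (k-1/2) (k+1/3) / [(k-1/6) (k+5/3) (k+1)] - rational in k, leading ratio (-1/4); with t_0 = 3/2, classification follows.

Canonical form: C = 3/2 times 2F2 with upper {-1/2, 1/3}, lower {-1/6, 5/3}, x = -1/4. Verdict: none. Every listed pattern misses the 2F2 form at -1/4, upper {-1/2, 1/3}.


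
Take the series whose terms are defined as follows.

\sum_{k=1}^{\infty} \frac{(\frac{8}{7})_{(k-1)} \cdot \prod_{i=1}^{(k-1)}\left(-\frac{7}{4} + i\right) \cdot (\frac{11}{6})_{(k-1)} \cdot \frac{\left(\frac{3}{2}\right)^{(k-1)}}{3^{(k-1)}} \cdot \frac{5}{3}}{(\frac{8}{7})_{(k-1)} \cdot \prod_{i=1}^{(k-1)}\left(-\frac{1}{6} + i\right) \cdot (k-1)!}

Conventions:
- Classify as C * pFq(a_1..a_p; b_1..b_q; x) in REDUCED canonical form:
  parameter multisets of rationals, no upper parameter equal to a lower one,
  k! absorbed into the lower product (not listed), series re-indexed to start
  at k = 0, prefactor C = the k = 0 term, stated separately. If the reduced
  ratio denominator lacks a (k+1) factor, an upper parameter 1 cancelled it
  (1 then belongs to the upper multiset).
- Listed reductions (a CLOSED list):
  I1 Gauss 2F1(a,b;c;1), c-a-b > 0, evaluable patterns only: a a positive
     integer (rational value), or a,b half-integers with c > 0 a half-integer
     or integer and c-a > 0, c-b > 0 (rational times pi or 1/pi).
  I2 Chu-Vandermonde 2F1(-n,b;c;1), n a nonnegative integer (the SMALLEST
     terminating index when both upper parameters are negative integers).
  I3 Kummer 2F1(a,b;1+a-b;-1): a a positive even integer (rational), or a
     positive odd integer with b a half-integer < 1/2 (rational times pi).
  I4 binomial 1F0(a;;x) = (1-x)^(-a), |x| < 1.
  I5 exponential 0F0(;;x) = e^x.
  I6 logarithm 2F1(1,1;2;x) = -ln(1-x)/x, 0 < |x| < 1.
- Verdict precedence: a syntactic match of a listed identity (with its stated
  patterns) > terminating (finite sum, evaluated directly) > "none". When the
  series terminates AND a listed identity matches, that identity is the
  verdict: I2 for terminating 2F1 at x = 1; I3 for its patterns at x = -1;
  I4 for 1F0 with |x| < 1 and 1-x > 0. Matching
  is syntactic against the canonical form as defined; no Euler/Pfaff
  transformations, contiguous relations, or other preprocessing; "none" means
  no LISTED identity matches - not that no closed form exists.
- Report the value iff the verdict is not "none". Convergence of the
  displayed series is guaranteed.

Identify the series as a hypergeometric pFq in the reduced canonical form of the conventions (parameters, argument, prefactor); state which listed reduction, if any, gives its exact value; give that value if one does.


Prefactor \frac{5}{3}, argument \frac{1}{2}: 2F1 with upper {-\frac{3}{4}, \frac{11}{6}} over lower {\frac{5}{6}}. Verdict: none. Every listed pattern misses the 2F1 form at \frac{1}{2}, upper {-\frac{3}{4}, \frac{11}{6}}.

Key step: from the first term \frac{5}{3}: the lower running product (prefactor 5/3) is a rising factorial.
Consecutive-term ratio: r(k) = \frac{1}{2} * (k-\frac{3}{4}) (k+\frac{11}{6}) / [(k+\frac{5}{6}) (k+1)] - poly over poly, x = \frac{1}{2} from leading terms; C = \frac{5}{3} at k = 0.


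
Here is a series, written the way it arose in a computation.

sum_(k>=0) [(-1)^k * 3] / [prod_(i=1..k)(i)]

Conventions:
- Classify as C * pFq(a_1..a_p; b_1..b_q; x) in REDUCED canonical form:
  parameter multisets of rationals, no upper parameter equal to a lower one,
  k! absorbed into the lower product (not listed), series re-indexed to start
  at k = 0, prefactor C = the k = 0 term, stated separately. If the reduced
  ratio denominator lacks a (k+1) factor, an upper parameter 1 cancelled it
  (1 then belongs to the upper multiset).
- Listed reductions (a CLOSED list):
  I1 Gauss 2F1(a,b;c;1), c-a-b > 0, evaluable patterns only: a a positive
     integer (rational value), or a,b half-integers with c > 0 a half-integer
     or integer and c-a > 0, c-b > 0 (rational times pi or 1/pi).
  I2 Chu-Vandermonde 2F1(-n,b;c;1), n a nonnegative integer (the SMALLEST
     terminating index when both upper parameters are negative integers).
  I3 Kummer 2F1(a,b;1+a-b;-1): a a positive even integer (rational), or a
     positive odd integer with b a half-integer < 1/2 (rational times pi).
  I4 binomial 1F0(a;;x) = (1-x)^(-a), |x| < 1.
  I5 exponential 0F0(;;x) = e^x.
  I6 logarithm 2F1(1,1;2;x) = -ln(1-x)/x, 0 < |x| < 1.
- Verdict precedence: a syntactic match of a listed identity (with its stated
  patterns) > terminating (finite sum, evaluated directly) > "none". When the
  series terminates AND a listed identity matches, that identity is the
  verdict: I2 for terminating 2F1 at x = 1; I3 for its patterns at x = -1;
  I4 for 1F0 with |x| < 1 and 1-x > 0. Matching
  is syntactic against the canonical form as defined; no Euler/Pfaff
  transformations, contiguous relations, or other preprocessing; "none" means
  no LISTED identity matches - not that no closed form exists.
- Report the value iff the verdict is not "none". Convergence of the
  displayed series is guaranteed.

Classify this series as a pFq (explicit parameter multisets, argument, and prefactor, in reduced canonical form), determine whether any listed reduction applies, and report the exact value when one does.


x = -1 here; the reduced form reads 0F0, upper {-}, lower {-}, C = 3. Verdict: this is exponential (I5) (the 0F0 exponential series at x = -1). Hence: 3 * e^(-1).

Key step: with t_0 = 3, the product of the first k integers (C = 3, x = -1) is k!.
Term ratio: r(k) = (-1) * 1 / [(k+1)] - rational; roots negated = parameters, x = (-1), C = 3.


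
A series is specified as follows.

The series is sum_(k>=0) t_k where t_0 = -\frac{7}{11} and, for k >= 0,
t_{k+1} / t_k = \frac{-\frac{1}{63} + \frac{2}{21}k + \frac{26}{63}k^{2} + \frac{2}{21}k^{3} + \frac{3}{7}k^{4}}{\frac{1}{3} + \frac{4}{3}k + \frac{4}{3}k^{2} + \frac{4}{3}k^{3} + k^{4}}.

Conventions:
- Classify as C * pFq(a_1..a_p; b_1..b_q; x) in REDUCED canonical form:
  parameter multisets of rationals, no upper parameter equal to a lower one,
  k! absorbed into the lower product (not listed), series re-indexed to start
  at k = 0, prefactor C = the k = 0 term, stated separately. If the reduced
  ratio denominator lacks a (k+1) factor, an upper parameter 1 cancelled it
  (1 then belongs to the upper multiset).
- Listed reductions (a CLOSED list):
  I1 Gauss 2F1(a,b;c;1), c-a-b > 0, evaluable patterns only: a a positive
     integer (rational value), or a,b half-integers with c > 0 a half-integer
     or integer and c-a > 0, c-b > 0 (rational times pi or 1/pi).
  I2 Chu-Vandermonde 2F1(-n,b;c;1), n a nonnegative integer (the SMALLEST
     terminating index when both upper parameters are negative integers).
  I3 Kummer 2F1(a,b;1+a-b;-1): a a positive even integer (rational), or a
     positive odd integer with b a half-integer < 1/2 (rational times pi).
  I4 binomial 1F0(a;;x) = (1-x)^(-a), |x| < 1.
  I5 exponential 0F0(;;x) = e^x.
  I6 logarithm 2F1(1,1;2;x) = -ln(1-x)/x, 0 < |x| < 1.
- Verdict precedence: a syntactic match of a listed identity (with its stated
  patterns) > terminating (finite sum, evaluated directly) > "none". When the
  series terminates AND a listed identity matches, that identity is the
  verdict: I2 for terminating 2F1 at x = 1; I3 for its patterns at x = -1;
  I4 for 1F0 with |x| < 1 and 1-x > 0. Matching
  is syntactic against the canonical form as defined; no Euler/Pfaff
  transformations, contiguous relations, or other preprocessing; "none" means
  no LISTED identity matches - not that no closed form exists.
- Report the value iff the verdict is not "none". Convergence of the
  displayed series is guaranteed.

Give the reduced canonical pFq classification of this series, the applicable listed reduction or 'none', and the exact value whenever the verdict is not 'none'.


Prefactor -\frac{7}{11}, argument \frac{3}{7}: 1F0 with upper {-\frac{1}{9}} over lower {-}. Verdict: binomial (I4) applies (the 1F0 binomial series: exponent 1/9, x = \frac{3}{7}). Exact value: \left(-\frac{7}{11}\right) \cdot \left(\frac{4}{7}\right)^{\frac{1}{9}}.

First insight: from the first term -\frac{7}{11}: the ratio is unreduced: k^2 + 1 divides both sides (C = -7/11, x = 3/7).
Step ratio: r(k) = \frac{3}{7} * (k-\frac{1}{9}) / [(k+1)] - rational; roots negated = parameters, x = \frac{3}{7}, C = -\frac{7}{11}.


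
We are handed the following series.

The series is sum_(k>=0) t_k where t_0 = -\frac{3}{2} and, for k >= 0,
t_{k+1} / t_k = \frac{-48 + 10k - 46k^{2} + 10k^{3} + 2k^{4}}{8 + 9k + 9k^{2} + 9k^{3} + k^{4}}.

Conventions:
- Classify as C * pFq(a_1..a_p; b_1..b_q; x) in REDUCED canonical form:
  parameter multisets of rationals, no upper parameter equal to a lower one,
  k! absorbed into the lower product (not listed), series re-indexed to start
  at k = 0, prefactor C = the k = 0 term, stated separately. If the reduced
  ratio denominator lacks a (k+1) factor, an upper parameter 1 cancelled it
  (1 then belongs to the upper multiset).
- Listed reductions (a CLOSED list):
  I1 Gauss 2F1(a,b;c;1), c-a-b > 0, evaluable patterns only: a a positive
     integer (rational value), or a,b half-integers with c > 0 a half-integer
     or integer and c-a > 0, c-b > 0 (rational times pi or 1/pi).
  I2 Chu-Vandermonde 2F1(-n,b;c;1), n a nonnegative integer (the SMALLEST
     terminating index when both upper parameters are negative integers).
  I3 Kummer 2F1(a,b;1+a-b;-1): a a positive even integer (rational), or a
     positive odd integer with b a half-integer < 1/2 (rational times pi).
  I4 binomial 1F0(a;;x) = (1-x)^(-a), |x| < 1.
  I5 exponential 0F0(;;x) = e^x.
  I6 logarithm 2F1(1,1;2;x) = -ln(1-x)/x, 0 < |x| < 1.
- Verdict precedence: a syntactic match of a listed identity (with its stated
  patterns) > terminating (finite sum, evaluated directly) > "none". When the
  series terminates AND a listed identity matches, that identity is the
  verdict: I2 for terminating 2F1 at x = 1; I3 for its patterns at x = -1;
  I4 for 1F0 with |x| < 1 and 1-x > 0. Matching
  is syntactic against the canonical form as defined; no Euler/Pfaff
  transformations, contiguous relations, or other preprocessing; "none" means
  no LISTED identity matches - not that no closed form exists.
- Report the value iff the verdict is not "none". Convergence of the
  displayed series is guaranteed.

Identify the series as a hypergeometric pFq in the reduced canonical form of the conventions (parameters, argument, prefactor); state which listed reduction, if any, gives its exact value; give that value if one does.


Structural cue: t_0 being -\frac{3}{2}, cancel k^2 + 1 from the displayed ratio first; then C = -3/2, x = 2.
Consecutive-term ratio: r(k) = 2 * (k-3) / [(k+1)] - rational in k, leading ratio 2; with t_0 = -\frac{3}{2}, classification follows.

Canonical form: C = -\frac{3}{2} times 1F0 with upper {-3}, lower {-}, x = 2. Verdict: terminating - no listed pattern fits, but -3 in the upper list cuts the series at k = 3; direct evaluation. Exact value: \frac{3}{2}.


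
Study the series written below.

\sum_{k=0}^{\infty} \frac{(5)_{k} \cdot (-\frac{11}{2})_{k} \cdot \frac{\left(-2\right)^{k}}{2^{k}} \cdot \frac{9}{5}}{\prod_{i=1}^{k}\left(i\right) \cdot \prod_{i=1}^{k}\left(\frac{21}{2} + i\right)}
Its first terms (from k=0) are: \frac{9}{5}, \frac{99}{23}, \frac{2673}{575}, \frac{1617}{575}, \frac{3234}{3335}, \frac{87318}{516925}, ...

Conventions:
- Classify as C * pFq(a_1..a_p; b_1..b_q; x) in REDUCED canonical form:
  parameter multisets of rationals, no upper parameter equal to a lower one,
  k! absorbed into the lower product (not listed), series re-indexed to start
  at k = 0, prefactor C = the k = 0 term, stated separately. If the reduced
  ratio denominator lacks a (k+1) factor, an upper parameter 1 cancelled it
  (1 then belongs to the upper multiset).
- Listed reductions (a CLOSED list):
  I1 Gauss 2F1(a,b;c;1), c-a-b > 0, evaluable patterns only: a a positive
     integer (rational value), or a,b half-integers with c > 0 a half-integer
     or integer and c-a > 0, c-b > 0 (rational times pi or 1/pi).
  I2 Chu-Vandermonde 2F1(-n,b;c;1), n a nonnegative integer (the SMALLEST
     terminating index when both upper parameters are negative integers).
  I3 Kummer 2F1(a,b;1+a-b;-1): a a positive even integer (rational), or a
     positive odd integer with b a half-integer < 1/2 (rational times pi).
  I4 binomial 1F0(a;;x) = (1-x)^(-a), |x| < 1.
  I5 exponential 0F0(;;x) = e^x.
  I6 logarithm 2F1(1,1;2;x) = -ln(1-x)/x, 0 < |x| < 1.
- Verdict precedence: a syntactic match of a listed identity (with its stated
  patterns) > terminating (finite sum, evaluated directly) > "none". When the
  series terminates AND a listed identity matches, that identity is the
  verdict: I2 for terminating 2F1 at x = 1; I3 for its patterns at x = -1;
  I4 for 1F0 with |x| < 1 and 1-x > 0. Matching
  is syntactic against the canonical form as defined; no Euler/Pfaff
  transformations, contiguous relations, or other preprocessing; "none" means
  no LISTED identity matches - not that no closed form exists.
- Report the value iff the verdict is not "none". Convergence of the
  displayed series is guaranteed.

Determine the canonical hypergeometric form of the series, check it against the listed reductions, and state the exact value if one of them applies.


Reduced: x = -1, 2F1, upper = {-\frac{11}{2}, 5}, lower = {\frac{23}{2}}, C = \frac{9}{5}. Verdict (x = -1): the Kummer evaluation I3 applies (x = -1; c = \frac{23}{2} equals 1+a-b for upper {-\frac{11}{2}, 5}: listed pattern). Hence: \frac{78567489}{16777216} \cdot \pi.

The tell: t_0 = \frac{9}{5} here, and the lower running product (C = 9/5) is a rising factorial.
Ratio: r(k) = -1 * (k-\frac{11}{2}) (k+5) / [(k+\frac{23}{2}) (k+1)] - rational; roots negated = parameters, x = -1, C = \frac{9}{5}.
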